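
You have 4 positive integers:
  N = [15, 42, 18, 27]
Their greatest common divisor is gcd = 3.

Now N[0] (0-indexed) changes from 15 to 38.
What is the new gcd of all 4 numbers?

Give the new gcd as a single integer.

Answer: 1

Derivation:
Numbers: [15, 42, 18, 27], gcd = 3
Change: index 0, 15 -> 38
gcd of the OTHER numbers (without index 0): gcd([42, 18, 27]) = 3
New gcd = gcd(g_others, new_val) = gcd(3, 38) = 1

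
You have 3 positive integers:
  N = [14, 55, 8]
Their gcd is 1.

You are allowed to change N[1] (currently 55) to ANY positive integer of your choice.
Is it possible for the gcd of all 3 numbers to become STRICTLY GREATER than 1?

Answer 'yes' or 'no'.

Current gcd = 1
gcd of all OTHER numbers (without N[1]=55): gcd([14, 8]) = 2
The new gcd after any change is gcd(2, new_value).
This can be at most 2.
Since 2 > old gcd 1, the gcd CAN increase (e.g., set N[1] = 2).

Answer: yes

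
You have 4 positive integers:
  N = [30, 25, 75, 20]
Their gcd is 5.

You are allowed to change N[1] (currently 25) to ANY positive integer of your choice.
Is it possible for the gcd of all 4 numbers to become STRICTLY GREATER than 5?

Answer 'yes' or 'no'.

Answer: no

Derivation:
Current gcd = 5
gcd of all OTHER numbers (without N[1]=25): gcd([30, 75, 20]) = 5
The new gcd after any change is gcd(5, new_value).
This can be at most 5.
Since 5 = old gcd 5, the gcd can only stay the same or decrease.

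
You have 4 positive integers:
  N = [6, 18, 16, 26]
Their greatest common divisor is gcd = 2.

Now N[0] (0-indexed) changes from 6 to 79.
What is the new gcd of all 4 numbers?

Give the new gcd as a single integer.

Answer: 1

Derivation:
Numbers: [6, 18, 16, 26], gcd = 2
Change: index 0, 6 -> 79
gcd of the OTHER numbers (without index 0): gcd([18, 16, 26]) = 2
New gcd = gcd(g_others, new_val) = gcd(2, 79) = 1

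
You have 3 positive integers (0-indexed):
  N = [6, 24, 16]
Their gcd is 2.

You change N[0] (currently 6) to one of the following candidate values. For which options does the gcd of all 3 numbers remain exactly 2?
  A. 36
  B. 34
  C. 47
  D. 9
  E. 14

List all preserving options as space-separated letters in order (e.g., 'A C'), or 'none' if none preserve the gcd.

Answer: B E

Derivation:
Old gcd = 2; gcd of others (without N[0]) = 8
New gcd for candidate v: gcd(8, v). Preserves old gcd iff gcd(8, v) = 2.
  Option A: v=36, gcd(8,36)=4 -> changes
  Option B: v=34, gcd(8,34)=2 -> preserves
  Option C: v=47, gcd(8,47)=1 -> changes
  Option D: v=9, gcd(8,9)=1 -> changes
  Option E: v=14, gcd(8,14)=2 -> preserves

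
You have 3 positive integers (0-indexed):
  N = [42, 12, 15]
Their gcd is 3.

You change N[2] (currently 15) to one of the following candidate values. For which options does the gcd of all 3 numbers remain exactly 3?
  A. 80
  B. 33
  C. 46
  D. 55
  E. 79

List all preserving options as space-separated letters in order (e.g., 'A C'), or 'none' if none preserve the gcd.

Old gcd = 3; gcd of others (without N[2]) = 6
New gcd for candidate v: gcd(6, v). Preserves old gcd iff gcd(6, v) = 3.
  Option A: v=80, gcd(6,80)=2 -> changes
  Option B: v=33, gcd(6,33)=3 -> preserves
  Option C: v=46, gcd(6,46)=2 -> changes
  Option D: v=55, gcd(6,55)=1 -> changes
  Option E: v=79, gcd(6,79)=1 -> changes

Answer: B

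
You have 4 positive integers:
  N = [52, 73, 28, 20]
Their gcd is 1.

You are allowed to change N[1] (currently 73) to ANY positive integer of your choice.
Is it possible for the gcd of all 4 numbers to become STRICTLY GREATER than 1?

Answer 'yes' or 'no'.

Current gcd = 1
gcd of all OTHER numbers (without N[1]=73): gcd([52, 28, 20]) = 4
The new gcd after any change is gcd(4, new_value).
This can be at most 4.
Since 4 > old gcd 1, the gcd CAN increase (e.g., set N[1] = 4).

Answer: yes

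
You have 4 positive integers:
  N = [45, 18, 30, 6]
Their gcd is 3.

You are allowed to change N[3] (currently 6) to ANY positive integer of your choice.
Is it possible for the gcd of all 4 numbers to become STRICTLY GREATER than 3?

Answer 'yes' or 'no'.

Current gcd = 3
gcd of all OTHER numbers (without N[3]=6): gcd([45, 18, 30]) = 3
The new gcd after any change is gcd(3, new_value).
This can be at most 3.
Since 3 = old gcd 3, the gcd can only stay the same or decrease.

Answer: no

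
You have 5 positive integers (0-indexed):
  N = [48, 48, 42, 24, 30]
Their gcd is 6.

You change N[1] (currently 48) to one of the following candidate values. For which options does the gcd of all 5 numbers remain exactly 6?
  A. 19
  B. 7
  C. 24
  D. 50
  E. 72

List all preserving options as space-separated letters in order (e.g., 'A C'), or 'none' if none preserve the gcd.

Answer: C E

Derivation:
Old gcd = 6; gcd of others (without N[1]) = 6
New gcd for candidate v: gcd(6, v). Preserves old gcd iff gcd(6, v) = 6.
  Option A: v=19, gcd(6,19)=1 -> changes
  Option B: v=7, gcd(6,7)=1 -> changes
  Option C: v=24, gcd(6,24)=6 -> preserves
  Option D: v=50, gcd(6,50)=2 -> changes
  Option E: v=72, gcd(6,72)=6 -> preserves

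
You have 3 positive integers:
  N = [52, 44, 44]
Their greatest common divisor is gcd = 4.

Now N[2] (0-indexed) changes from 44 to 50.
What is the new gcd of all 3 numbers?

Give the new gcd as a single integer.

Answer: 2

Derivation:
Numbers: [52, 44, 44], gcd = 4
Change: index 2, 44 -> 50
gcd of the OTHER numbers (without index 2): gcd([52, 44]) = 4
New gcd = gcd(g_others, new_val) = gcd(4, 50) = 2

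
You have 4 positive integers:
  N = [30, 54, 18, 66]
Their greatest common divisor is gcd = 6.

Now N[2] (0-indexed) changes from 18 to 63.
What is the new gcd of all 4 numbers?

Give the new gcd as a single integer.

Numbers: [30, 54, 18, 66], gcd = 6
Change: index 2, 18 -> 63
gcd of the OTHER numbers (without index 2): gcd([30, 54, 66]) = 6
New gcd = gcd(g_others, new_val) = gcd(6, 63) = 3

Answer: 3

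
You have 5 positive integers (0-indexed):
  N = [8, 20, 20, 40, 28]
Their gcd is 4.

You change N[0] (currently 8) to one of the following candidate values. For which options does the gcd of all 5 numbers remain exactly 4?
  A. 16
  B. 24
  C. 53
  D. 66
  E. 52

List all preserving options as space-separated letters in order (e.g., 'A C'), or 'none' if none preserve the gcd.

Answer: A B E

Derivation:
Old gcd = 4; gcd of others (without N[0]) = 4
New gcd for candidate v: gcd(4, v). Preserves old gcd iff gcd(4, v) = 4.
  Option A: v=16, gcd(4,16)=4 -> preserves
  Option B: v=24, gcd(4,24)=4 -> preserves
  Option C: v=53, gcd(4,53)=1 -> changes
  Option D: v=66, gcd(4,66)=2 -> changes
  Option E: v=52, gcd(4,52)=4 -> preserves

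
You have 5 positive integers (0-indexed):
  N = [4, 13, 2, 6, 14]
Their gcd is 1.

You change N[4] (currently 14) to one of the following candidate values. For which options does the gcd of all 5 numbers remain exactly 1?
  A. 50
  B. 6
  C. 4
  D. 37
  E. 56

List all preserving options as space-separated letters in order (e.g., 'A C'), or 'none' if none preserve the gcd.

Old gcd = 1; gcd of others (without N[4]) = 1
New gcd for candidate v: gcd(1, v). Preserves old gcd iff gcd(1, v) = 1.
  Option A: v=50, gcd(1,50)=1 -> preserves
  Option B: v=6, gcd(1,6)=1 -> preserves
  Option C: v=4, gcd(1,4)=1 -> preserves
  Option D: v=37, gcd(1,37)=1 -> preserves
  Option E: v=56, gcd(1,56)=1 -> preserves

Answer: A B C D E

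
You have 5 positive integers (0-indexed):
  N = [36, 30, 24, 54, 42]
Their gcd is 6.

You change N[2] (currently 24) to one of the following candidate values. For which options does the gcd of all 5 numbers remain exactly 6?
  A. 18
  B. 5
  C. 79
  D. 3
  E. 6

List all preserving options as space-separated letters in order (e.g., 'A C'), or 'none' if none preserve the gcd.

Old gcd = 6; gcd of others (without N[2]) = 6
New gcd for candidate v: gcd(6, v). Preserves old gcd iff gcd(6, v) = 6.
  Option A: v=18, gcd(6,18)=6 -> preserves
  Option B: v=5, gcd(6,5)=1 -> changes
  Option C: v=79, gcd(6,79)=1 -> changes
  Option D: v=3, gcd(6,3)=3 -> changes
  Option E: v=6, gcd(6,6)=6 -> preserves

Answer: A E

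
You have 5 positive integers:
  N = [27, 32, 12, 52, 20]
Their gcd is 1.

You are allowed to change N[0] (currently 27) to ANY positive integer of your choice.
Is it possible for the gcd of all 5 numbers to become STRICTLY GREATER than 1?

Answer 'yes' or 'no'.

Answer: yes

Derivation:
Current gcd = 1
gcd of all OTHER numbers (without N[0]=27): gcd([32, 12, 52, 20]) = 4
The new gcd after any change is gcd(4, new_value).
This can be at most 4.
Since 4 > old gcd 1, the gcd CAN increase (e.g., set N[0] = 4).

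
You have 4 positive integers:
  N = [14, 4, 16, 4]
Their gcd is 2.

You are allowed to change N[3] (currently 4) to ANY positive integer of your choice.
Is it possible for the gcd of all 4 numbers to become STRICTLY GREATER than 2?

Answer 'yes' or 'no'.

Current gcd = 2
gcd of all OTHER numbers (without N[3]=4): gcd([14, 4, 16]) = 2
The new gcd after any change is gcd(2, new_value).
This can be at most 2.
Since 2 = old gcd 2, the gcd can only stay the same or decrease.

Answer: no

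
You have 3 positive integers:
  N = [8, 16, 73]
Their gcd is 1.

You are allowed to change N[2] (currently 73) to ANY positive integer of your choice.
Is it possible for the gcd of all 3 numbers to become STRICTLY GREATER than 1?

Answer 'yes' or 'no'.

Current gcd = 1
gcd of all OTHER numbers (without N[2]=73): gcd([8, 16]) = 8
The new gcd after any change is gcd(8, new_value).
This can be at most 8.
Since 8 > old gcd 1, the gcd CAN increase (e.g., set N[2] = 8).

Answer: yes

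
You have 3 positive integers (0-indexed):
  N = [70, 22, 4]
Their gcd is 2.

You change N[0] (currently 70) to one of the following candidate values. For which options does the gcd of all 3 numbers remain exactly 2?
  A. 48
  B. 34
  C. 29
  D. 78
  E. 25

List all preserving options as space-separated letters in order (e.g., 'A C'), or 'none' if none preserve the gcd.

Answer: A B D

Derivation:
Old gcd = 2; gcd of others (without N[0]) = 2
New gcd for candidate v: gcd(2, v). Preserves old gcd iff gcd(2, v) = 2.
  Option A: v=48, gcd(2,48)=2 -> preserves
  Option B: v=34, gcd(2,34)=2 -> preserves
  Option C: v=29, gcd(2,29)=1 -> changes
  Option D: v=78, gcd(2,78)=2 -> preserves
  Option E: v=25, gcd(2,25)=1 -> changes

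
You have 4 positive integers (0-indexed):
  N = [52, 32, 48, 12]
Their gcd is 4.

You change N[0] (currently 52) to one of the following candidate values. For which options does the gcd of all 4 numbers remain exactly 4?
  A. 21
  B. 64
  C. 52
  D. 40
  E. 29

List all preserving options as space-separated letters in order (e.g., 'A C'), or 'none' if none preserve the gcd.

Old gcd = 4; gcd of others (without N[0]) = 4
New gcd for candidate v: gcd(4, v). Preserves old gcd iff gcd(4, v) = 4.
  Option A: v=21, gcd(4,21)=1 -> changes
  Option B: v=64, gcd(4,64)=4 -> preserves
  Option C: v=52, gcd(4,52)=4 -> preserves
  Option D: v=40, gcd(4,40)=4 -> preserves
  Option E: v=29, gcd(4,29)=1 -> changes

Answer: B C D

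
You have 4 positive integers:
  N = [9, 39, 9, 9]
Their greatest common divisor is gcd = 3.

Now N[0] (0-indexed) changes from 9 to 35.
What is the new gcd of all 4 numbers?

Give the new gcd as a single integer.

Numbers: [9, 39, 9, 9], gcd = 3
Change: index 0, 9 -> 35
gcd of the OTHER numbers (without index 0): gcd([39, 9, 9]) = 3
New gcd = gcd(g_others, new_val) = gcd(3, 35) = 1

Answer: 1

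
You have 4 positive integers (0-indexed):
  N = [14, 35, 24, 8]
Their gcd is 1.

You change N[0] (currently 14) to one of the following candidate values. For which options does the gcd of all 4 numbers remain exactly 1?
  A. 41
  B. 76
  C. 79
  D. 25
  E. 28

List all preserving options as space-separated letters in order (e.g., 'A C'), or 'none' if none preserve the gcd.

Answer: A B C D E

Derivation:
Old gcd = 1; gcd of others (without N[0]) = 1
New gcd for candidate v: gcd(1, v). Preserves old gcd iff gcd(1, v) = 1.
  Option A: v=41, gcd(1,41)=1 -> preserves
  Option B: v=76, gcd(1,76)=1 -> preserves
  Option C: v=79, gcd(1,79)=1 -> preserves
  Option D: v=25, gcd(1,25)=1 -> preserves
  Option E: v=28, gcd(1,28)=1 -> preserves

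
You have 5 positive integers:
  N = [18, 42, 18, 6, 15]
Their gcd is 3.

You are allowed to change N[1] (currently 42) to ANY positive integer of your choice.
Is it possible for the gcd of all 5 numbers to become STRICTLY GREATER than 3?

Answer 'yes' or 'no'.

Current gcd = 3
gcd of all OTHER numbers (without N[1]=42): gcd([18, 18, 6, 15]) = 3
The new gcd after any change is gcd(3, new_value).
This can be at most 3.
Since 3 = old gcd 3, the gcd can only stay the same or decrease.

Answer: no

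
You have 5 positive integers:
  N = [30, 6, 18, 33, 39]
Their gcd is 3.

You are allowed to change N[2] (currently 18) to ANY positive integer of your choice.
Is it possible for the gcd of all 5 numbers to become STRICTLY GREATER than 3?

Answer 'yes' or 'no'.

Current gcd = 3
gcd of all OTHER numbers (without N[2]=18): gcd([30, 6, 33, 39]) = 3
The new gcd after any change is gcd(3, new_value).
This can be at most 3.
Since 3 = old gcd 3, the gcd can only stay the same or decrease.

Answer: no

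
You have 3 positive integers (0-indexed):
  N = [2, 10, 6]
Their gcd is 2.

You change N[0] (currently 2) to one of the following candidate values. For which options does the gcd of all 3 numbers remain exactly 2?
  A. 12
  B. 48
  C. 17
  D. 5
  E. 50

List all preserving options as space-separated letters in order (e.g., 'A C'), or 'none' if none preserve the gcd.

Answer: A B E

Derivation:
Old gcd = 2; gcd of others (without N[0]) = 2
New gcd for candidate v: gcd(2, v). Preserves old gcd iff gcd(2, v) = 2.
  Option A: v=12, gcd(2,12)=2 -> preserves
  Option B: v=48, gcd(2,48)=2 -> preserves
  Option C: v=17, gcd(2,17)=1 -> changes
  Option D: v=5, gcd(2,5)=1 -> changes
  Option E: v=50, gcd(2,50)=2 -> preserves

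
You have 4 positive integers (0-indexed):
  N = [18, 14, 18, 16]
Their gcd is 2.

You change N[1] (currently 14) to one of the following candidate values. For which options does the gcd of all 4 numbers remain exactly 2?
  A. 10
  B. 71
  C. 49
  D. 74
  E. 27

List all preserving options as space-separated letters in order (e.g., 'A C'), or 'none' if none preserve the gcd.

Old gcd = 2; gcd of others (without N[1]) = 2
New gcd for candidate v: gcd(2, v). Preserves old gcd iff gcd(2, v) = 2.
  Option A: v=10, gcd(2,10)=2 -> preserves
  Option B: v=71, gcd(2,71)=1 -> changes
  Option C: v=49, gcd(2,49)=1 -> changes
  Option D: v=74, gcd(2,74)=2 -> preserves
  Option E: v=27, gcd(2,27)=1 -> changes

Answer: A D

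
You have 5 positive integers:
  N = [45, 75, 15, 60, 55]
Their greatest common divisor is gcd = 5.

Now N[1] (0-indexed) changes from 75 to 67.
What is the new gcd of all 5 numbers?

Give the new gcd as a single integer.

Answer: 1

Derivation:
Numbers: [45, 75, 15, 60, 55], gcd = 5
Change: index 1, 75 -> 67
gcd of the OTHER numbers (without index 1): gcd([45, 15, 60, 55]) = 5
New gcd = gcd(g_others, new_val) = gcd(5, 67) = 1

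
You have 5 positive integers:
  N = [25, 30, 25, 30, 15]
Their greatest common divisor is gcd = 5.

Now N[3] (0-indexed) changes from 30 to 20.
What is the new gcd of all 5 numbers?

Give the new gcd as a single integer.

Numbers: [25, 30, 25, 30, 15], gcd = 5
Change: index 3, 30 -> 20
gcd of the OTHER numbers (without index 3): gcd([25, 30, 25, 15]) = 5
New gcd = gcd(g_others, new_val) = gcd(5, 20) = 5

Answer: 5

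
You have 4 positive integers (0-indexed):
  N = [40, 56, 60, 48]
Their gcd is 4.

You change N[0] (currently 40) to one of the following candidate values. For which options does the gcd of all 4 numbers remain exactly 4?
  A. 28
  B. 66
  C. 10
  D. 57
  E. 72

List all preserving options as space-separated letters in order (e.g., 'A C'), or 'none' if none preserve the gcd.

Old gcd = 4; gcd of others (without N[0]) = 4
New gcd for candidate v: gcd(4, v). Preserves old gcd iff gcd(4, v) = 4.
  Option A: v=28, gcd(4,28)=4 -> preserves
  Option B: v=66, gcd(4,66)=2 -> changes
  Option C: v=10, gcd(4,10)=2 -> changes
  Option D: v=57, gcd(4,57)=1 -> changes
  Option E: v=72, gcd(4,72)=4 -> preserves

Answer: A E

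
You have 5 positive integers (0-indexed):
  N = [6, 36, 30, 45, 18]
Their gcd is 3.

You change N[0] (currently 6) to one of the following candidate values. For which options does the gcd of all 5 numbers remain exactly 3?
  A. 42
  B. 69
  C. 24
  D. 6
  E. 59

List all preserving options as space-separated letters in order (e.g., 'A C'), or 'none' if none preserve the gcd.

Old gcd = 3; gcd of others (without N[0]) = 3
New gcd for candidate v: gcd(3, v). Preserves old gcd iff gcd(3, v) = 3.
  Option A: v=42, gcd(3,42)=3 -> preserves
  Option B: v=69, gcd(3,69)=3 -> preserves
  Option C: v=24, gcd(3,24)=3 -> preserves
  Option D: v=6, gcd(3,6)=3 -> preserves
  Option E: v=59, gcd(3,59)=1 -> changes

Answer: A B C D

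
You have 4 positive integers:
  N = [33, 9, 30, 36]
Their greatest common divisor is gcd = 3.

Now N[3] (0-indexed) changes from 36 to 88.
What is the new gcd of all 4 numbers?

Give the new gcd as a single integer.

Numbers: [33, 9, 30, 36], gcd = 3
Change: index 3, 36 -> 88
gcd of the OTHER numbers (without index 3): gcd([33, 9, 30]) = 3
New gcd = gcd(g_others, new_val) = gcd(3, 88) = 1

Answer: 1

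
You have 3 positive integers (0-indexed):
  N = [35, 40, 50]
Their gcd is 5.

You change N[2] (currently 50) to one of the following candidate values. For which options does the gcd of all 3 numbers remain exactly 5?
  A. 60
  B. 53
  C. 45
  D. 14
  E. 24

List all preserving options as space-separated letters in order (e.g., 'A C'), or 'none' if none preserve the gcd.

Old gcd = 5; gcd of others (without N[2]) = 5
New gcd for candidate v: gcd(5, v). Preserves old gcd iff gcd(5, v) = 5.
  Option A: v=60, gcd(5,60)=5 -> preserves
  Option B: v=53, gcd(5,53)=1 -> changes
  Option C: v=45, gcd(5,45)=5 -> preserves
  Option D: v=14, gcd(5,14)=1 -> changes
  Option E: v=24, gcd(5,24)=1 -> changes

Answer: A C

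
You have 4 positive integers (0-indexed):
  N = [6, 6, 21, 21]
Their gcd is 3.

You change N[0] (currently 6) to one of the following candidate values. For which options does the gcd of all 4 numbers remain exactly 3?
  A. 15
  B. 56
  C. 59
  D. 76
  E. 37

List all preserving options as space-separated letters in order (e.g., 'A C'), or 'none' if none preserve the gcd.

Answer: A

Derivation:
Old gcd = 3; gcd of others (without N[0]) = 3
New gcd for candidate v: gcd(3, v). Preserves old gcd iff gcd(3, v) = 3.
  Option A: v=15, gcd(3,15)=3 -> preserves
  Option B: v=56, gcd(3,56)=1 -> changes
  Option C: v=59, gcd(3,59)=1 -> changes
  Option D: v=76, gcd(3,76)=1 -> changes
  Option E: v=37, gcd(3,37)=1 -> changes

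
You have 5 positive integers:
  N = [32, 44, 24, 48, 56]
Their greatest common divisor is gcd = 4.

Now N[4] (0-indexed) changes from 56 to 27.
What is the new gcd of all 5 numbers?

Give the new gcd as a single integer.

Numbers: [32, 44, 24, 48, 56], gcd = 4
Change: index 4, 56 -> 27
gcd of the OTHER numbers (without index 4): gcd([32, 44, 24, 48]) = 4
New gcd = gcd(g_others, new_val) = gcd(4, 27) = 1

Answer: 1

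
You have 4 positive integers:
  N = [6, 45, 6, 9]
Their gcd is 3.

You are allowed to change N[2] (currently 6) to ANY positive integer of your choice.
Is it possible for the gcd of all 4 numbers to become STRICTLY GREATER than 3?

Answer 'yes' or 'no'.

Answer: no

Derivation:
Current gcd = 3
gcd of all OTHER numbers (without N[2]=6): gcd([6, 45, 9]) = 3
The new gcd after any change is gcd(3, new_value).
This can be at most 3.
Since 3 = old gcd 3, the gcd can only stay the same or decrease.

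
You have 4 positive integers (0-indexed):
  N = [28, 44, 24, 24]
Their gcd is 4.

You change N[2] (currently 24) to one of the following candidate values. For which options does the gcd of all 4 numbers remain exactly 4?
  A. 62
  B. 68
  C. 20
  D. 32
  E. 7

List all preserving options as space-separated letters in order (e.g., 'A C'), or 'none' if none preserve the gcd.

Answer: B C D

Derivation:
Old gcd = 4; gcd of others (without N[2]) = 4
New gcd for candidate v: gcd(4, v). Preserves old gcd iff gcd(4, v) = 4.
  Option A: v=62, gcd(4,62)=2 -> changes
  Option B: v=68, gcd(4,68)=4 -> preserves
  Option C: v=20, gcd(4,20)=4 -> preserves
  Option D: v=32, gcd(4,32)=4 -> preserves
  Option E: v=7, gcd(4,7)=1 -> changes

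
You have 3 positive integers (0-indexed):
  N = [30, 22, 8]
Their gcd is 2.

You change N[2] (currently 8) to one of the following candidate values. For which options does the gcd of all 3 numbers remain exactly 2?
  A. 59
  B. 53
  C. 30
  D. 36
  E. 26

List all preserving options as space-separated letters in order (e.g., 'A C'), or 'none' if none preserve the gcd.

Old gcd = 2; gcd of others (without N[2]) = 2
New gcd for candidate v: gcd(2, v). Preserves old gcd iff gcd(2, v) = 2.
  Option A: v=59, gcd(2,59)=1 -> changes
  Option B: v=53, gcd(2,53)=1 -> changes
  Option C: v=30, gcd(2,30)=2 -> preserves
  Option D: v=36, gcd(2,36)=2 -> preserves
  Option E: v=26, gcd(2,26)=2 -> preserves

Answer: C D E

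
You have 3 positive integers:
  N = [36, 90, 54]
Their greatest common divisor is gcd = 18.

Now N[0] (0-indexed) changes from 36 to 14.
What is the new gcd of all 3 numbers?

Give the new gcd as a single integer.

Numbers: [36, 90, 54], gcd = 18
Change: index 0, 36 -> 14
gcd of the OTHER numbers (without index 0): gcd([90, 54]) = 18
New gcd = gcd(g_others, new_val) = gcd(18, 14) = 2

Answer: 2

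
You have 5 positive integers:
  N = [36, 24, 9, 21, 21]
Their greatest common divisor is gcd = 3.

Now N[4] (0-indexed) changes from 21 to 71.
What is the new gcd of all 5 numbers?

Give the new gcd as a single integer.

Numbers: [36, 24, 9, 21, 21], gcd = 3
Change: index 4, 21 -> 71
gcd of the OTHER numbers (without index 4): gcd([36, 24, 9, 21]) = 3
New gcd = gcd(g_others, new_val) = gcd(3, 71) = 1

Answer: 1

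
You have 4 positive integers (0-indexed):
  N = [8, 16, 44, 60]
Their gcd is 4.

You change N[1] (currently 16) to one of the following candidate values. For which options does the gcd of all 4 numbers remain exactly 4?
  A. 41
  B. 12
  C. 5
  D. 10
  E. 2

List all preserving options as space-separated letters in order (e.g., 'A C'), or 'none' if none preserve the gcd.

Old gcd = 4; gcd of others (without N[1]) = 4
New gcd for candidate v: gcd(4, v). Preserves old gcd iff gcd(4, v) = 4.
  Option A: v=41, gcd(4,41)=1 -> changes
  Option B: v=12, gcd(4,12)=4 -> preserves
  Option C: v=5, gcd(4,5)=1 -> changes
  Option D: v=10, gcd(4,10)=2 -> changes
  Option E: v=2, gcd(4,2)=2 -> changes

Answer: B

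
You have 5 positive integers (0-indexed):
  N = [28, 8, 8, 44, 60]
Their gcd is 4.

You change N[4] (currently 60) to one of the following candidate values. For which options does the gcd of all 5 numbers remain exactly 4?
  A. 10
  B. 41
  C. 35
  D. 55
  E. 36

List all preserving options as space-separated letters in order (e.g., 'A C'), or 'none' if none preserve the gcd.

Old gcd = 4; gcd of others (without N[4]) = 4
New gcd for candidate v: gcd(4, v). Preserves old gcd iff gcd(4, v) = 4.
  Option A: v=10, gcd(4,10)=2 -> changes
  Option B: v=41, gcd(4,41)=1 -> changes
  Option C: v=35, gcd(4,35)=1 -> changes
  Option D: v=55, gcd(4,55)=1 -> changes
  Option E: v=36, gcd(4,36)=4 -> preserves

Answer: E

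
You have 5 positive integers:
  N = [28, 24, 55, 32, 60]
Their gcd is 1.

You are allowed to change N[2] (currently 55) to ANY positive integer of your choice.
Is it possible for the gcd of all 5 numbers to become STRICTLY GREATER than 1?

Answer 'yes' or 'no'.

Answer: yes

Derivation:
Current gcd = 1
gcd of all OTHER numbers (without N[2]=55): gcd([28, 24, 32, 60]) = 4
The new gcd after any change is gcd(4, new_value).
This can be at most 4.
Since 4 > old gcd 1, the gcd CAN increase (e.g., set N[2] = 4).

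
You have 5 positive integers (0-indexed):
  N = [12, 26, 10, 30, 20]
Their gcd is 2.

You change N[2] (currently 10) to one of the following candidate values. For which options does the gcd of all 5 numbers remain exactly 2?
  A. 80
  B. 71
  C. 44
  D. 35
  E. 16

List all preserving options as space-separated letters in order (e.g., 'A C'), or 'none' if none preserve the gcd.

Answer: A C E

Derivation:
Old gcd = 2; gcd of others (without N[2]) = 2
New gcd for candidate v: gcd(2, v). Preserves old gcd iff gcd(2, v) = 2.
  Option A: v=80, gcd(2,80)=2 -> preserves
  Option B: v=71, gcd(2,71)=1 -> changes
  Option C: v=44, gcd(2,44)=2 -> preserves
  Option D: v=35, gcd(2,35)=1 -> changes
  Option E: v=16, gcd(2,16)=2 -> preserves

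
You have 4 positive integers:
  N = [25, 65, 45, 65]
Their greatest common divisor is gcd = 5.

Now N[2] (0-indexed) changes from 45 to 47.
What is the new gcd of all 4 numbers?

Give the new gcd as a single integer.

Numbers: [25, 65, 45, 65], gcd = 5
Change: index 2, 45 -> 47
gcd of the OTHER numbers (without index 2): gcd([25, 65, 65]) = 5
New gcd = gcd(g_others, new_val) = gcd(5, 47) = 1

Answer: 1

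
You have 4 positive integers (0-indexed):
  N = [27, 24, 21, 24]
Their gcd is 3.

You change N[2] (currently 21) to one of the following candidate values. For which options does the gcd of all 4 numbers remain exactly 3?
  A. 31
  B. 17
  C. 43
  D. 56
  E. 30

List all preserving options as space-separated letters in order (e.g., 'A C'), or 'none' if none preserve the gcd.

Old gcd = 3; gcd of others (without N[2]) = 3
New gcd for candidate v: gcd(3, v). Preserves old gcd iff gcd(3, v) = 3.
  Option A: v=31, gcd(3,31)=1 -> changes
  Option B: v=17, gcd(3,17)=1 -> changes
  Option C: v=43, gcd(3,43)=1 -> changes
  Option D: v=56, gcd(3,56)=1 -> changes
  Option E: v=30, gcd(3,30)=3 -> preserves

Answer: E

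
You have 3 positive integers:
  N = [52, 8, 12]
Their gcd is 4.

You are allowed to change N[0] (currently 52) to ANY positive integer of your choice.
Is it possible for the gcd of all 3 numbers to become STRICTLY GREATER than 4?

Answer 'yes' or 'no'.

Current gcd = 4
gcd of all OTHER numbers (without N[0]=52): gcd([8, 12]) = 4
The new gcd after any change is gcd(4, new_value).
This can be at most 4.
Since 4 = old gcd 4, the gcd can only stay the same or decrease.

Answer: no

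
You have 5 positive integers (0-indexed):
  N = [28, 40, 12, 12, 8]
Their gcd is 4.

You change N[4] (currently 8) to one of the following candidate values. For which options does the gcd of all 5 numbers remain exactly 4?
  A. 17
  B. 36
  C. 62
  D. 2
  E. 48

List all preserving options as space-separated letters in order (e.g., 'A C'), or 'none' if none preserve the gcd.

Answer: B E

Derivation:
Old gcd = 4; gcd of others (without N[4]) = 4
New gcd for candidate v: gcd(4, v). Preserves old gcd iff gcd(4, v) = 4.
  Option A: v=17, gcd(4,17)=1 -> changes
  Option B: v=36, gcd(4,36)=4 -> preserves
  Option C: v=62, gcd(4,62)=2 -> changes
  Option D: v=2, gcd(4,2)=2 -> changes
  Option E: v=48, gcd(4,48)=4 -> preserves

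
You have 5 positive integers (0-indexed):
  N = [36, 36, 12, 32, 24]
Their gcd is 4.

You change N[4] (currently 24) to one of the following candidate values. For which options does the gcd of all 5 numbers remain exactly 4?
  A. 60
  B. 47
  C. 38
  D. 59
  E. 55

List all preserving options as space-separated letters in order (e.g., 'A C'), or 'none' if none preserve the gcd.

Answer: A

Derivation:
Old gcd = 4; gcd of others (without N[4]) = 4
New gcd for candidate v: gcd(4, v). Preserves old gcd iff gcd(4, v) = 4.
  Option A: v=60, gcd(4,60)=4 -> preserves
  Option B: v=47, gcd(4,47)=1 -> changes
  Option C: v=38, gcd(4,38)=2 -> changes
  Option D: v=59, gcd(4,59)=1 -> changes
  Option E: v=55, gcd(4,55)=1 -> changes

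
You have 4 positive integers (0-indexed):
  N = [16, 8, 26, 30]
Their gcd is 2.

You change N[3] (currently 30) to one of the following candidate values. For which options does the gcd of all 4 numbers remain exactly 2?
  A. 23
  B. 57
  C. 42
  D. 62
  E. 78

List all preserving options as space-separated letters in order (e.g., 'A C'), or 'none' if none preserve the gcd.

Answer: C D E

Derivation:
Old gcd = 2; gcd of others (without N[3]) = 2
New gcd for candidate v: gcd(2, v). Preserves old gcd iff gcd(2, v) = 2.
  Option A: v=23, gcd(2,23)=1 -> changes
  Option B: v=57, gcd(2,57)=1 -> changes
  Option C: v=42, gcd(2,42)=2 -> preserves
  Option D: v=62, gcd(2,62)=2 -> preserves
  Option E: v=78, gcd(2,78)=2 -> preserves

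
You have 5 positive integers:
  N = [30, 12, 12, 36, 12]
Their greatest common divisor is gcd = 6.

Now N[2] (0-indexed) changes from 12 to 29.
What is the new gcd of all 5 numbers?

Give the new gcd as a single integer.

Answer: 1

Derivation:
Numbers: [30, 12, 12, 36, 12], gcd = 6
Change: index 2, 12 -> 29
gcd of the OTHER numbers (without index 2): gcd([30, 12, 36, 12]) = 6
New gcd = gcd(g_others, new_val) = gcd(6, 29) = 1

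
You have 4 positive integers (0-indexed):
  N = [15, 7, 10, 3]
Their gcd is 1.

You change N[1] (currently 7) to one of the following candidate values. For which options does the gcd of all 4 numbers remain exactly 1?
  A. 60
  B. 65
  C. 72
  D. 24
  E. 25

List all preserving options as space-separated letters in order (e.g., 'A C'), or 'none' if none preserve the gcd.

Old gcd = 1; gcd of others (without N[1]) = 1
New gcd for candidate v: gcd(1, v). Preserves old gcd iff gcd(1, v) = 1.
  Option A: v=60, gcd(1,60)=1 -> preserves
  Option B: v=65, gcd(1,65)=1 -> preserves
  Option C: v=72, gcd(1,72)=1 -> preserves
  Option D: v=24, gcd(1,24)=1 -> preserves
  Option E: v=25, gcd(1,25)=1 -> preserves

Answer: A B C D E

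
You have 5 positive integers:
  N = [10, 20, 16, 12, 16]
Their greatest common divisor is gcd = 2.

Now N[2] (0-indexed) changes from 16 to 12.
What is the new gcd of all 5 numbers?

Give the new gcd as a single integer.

Answer: 2

Derivation:
Numbers: [10, 20, 16, 12, 16], gcd = 2
Change: index 2, 16 -> 12
gcd of the OTHER numbers (without index 2): gcd([10, 20, 12, 16]) = 2
New gcd = gcd(g_others, new_val) = gcd(2, 12) = 2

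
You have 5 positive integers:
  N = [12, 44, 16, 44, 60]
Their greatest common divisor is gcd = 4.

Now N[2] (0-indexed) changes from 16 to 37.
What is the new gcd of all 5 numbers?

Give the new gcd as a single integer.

Numbers: [12, 44, 16, 44, 60], gcd = 4
Change: index 2, 16 -> 37
gcd of the OTHER numbers (without index 2): gcd([12, 44, 44, 60]) = 4
New gcd = gcd(g_others, new_val) = gcd(4, 37) = 1

Answer: 1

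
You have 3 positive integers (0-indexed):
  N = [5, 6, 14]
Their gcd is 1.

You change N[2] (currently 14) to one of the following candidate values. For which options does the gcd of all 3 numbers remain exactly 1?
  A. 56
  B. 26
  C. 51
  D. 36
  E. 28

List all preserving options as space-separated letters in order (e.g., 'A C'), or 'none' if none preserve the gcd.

Answer: A B C D E

Derivation:
Old gcd = 1; gcd of others (without N[2]) = 1
New gcd for candidate v: gcd(1, v). Preserves old gcd iff gcd(1, v) = 1.
  Option A: v=56, gcd(1,56)=1 -> preserves
  Option B: v=26, gcd(1,26)=1 -> preserves
  Option C: v=51, gcd(1,51)=1 -> preserves
  Option D: v=36, gcd(1,36)=1 -> preserves
  Option E: v=28, gcd(1,28)=1 -> preserves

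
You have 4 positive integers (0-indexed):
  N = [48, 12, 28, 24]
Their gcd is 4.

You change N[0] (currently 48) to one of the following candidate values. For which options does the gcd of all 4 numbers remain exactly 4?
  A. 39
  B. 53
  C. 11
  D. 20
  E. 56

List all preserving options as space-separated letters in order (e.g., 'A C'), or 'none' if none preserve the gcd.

Old gcd = 4; gcd of others (without N[0]) = 4
New gcd for candidate v: gcd(4, v). Preserves old gcd iff gcd(4, v) = 4.
  Option A: v=39, gcd(4,39)=1 -> changes
  Option B: v=53, gcd(4,53)=1 -> changes
  Option C: v=11, gcd(4,11)=1 -> changes
  Option D: v=20, gcd(4,20)=4 -> preserves
  Option E: v=56, gcd(4,56)=4 -> preserves

Answer: D E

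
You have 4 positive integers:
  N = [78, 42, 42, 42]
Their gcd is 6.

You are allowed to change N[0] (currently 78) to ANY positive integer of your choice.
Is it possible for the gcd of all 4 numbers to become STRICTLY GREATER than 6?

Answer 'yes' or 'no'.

Answer: yes

Derivation:
Current gcd = 6
gcd of all OTHER numbers (without N[0]=78): gcd([42, 42, 42]) = 42
The new gcd after any change is gcd(42, new_value).
This can be at most 42.
Since 42 > old gcd 6, the gcd CAN increase (e.g., set N[0] = 42).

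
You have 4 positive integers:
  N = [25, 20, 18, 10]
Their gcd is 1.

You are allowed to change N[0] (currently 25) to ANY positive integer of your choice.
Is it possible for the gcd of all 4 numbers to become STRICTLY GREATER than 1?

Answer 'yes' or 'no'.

Current gcd = 1
gcd of all OTHER numbers (without N[0]=25): gcd([20, 18, 10]) = 2
The new gcd after any change is gcd(2, new_value).
This can be at most 2.
Since 2 > old gcd 1, the gcd CAN increase (e.g., set N[0] = 2).

Answer: yes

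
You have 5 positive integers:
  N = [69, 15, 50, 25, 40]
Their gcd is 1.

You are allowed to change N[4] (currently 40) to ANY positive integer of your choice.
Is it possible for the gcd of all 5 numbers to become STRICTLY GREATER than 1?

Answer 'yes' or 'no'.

Current gcd = 1
gcd of all OTHER numbers (without N[4]=40): gcd([69, 15, 50, 25]) = 1
The new gcd after any change is gcd(1, new_value).
This can be at most 1.
Since 1 = old gcd 1, the gcd can only stay the same or decrease.

Answer: no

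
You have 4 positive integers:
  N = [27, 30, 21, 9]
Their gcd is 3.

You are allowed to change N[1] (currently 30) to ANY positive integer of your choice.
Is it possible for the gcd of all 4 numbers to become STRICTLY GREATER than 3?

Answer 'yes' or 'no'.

Answer: no

Derivation:
Current gcd = 3
gcd of all OTHER numbers (without N[1]=30): gcd([27, 21, 9]) = 3
The new gcd after any change is gcd(3, new_value).
This can be at most 3.
Since 3 = old gcd 3, the gcd can only stay the same or decrease.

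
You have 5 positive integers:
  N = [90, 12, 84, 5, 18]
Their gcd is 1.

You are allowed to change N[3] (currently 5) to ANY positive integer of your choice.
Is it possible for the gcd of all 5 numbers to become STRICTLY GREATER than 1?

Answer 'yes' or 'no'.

Answer: yes

Derivation:
Current gcd = 1
gcd of all OTHER numbers (without N[3]=5): gcd([90, 12, 84, 18]) = 6
The new gcd after any change is gcd(6, new_value).
This can be at most 6.
Since 6 > old gcd 1, the gcd CAN increase (e.g., set N[3] = 6).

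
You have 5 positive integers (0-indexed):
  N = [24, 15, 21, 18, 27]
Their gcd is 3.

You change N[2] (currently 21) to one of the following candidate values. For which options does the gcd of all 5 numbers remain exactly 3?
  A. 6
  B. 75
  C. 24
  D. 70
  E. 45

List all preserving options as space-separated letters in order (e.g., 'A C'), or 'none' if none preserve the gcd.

Old gcd = 3; gcd of others (without N[2]) = 3
New gcd for candidate v: gcd(3, v). Preserves old gcd iff gcd(3, v) = 3.
  Option A: v=6, gcd(3,6)=3 -> preserves
  Option B: v=75, gcd(3,75)=3 -> preserves
  Option C: v=24, gcd(3,24)=3 -> preserves
  Option D: v=70, gcd(3,70)=1 -> changes
  Option E: v=45, gcd(3,45)=3 -> preserves

Answer: A B C E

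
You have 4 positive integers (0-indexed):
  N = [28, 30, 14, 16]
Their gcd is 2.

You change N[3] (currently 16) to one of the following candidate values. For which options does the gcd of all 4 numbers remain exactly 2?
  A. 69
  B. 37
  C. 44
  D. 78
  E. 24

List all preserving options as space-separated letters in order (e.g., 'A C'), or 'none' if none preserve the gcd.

Old gcd = 2; gcd of others (without N[3]) = 2
New gcd for candidate v: gcd(2, v). Preserves old gcd iff gcd(2, v) = 2.
  Option A: v=69, gcd(2,69)=1 -> changes
  Option B: v=37, gcd(2,37)=1 -> changes
  Option C: v=44, gcd(2,44)=2 -> preserves
  Option D: v=78, gcd(2,78)=2 -> preserves
  Option E: v=24, gcd(2,24)=2 -> preserves

Answer: C D E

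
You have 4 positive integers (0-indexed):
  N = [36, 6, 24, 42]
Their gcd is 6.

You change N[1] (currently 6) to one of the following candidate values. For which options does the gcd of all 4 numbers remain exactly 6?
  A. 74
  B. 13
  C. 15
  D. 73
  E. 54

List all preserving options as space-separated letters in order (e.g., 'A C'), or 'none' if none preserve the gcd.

Old gcd = 6; gcd of others (without N[1]) = 6
New gcd for candidate v: gcd(6, v). Preserves old gcd iff gcd(6, v) = 6.
  Option A: v=74, gcd(6,74)=2 -> changes
  Option B: v=13, gcd(6,13)=1 -> changes
  Option C: v=15, gcd(6,15)=3 -> changes
  Option D: v=73, gcd(6,73)=1 -> changes
  Option E: v=54, gcd(6,54)=6 -> preserves

Answer: E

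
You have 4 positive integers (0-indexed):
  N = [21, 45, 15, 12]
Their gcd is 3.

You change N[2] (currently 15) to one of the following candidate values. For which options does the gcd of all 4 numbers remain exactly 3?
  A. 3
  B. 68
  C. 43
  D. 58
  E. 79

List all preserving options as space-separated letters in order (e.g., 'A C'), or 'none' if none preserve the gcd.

Old gcd = 3; gcd of others (without N[2]) = 3
New gcd for candidate v: gcd(3, v). Preserves old gcd iff gcd(3, v) = 3.
  Option A: v=3, gcd(3,3)=3 -> preserves
  Option B: v=68, gcd(3,68)=1 -> changes
  Option C: v=43, gcd(3,43)=1 -> changes
  Option D: v=58, gcd(3,58)=1 -> changes
  Option E: v=79, gcd(3,79)=1 -> changes

Answer: A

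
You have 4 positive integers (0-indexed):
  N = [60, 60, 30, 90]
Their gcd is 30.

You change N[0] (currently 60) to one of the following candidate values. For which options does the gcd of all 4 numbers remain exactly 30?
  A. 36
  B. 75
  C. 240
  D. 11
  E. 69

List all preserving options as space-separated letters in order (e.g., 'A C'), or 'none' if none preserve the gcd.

Old gcd = 30; gcd of others (without N[0]) = 30
New gcd for candidate v: gcd(30, v). Preserves old gcd iff gcd(30, v) = 30.
  Option A: v=36, gcd(30,36)=6 -> changes
  Option B: v=75, gcd(30,75)=15 -> changes
  Option C: v=240, gcd(30,240)=30 -> preserves
  Option D: v=11, gcd(30,11)=1 -> changes
  Option E: v=69, gcd(30,69)=3 -> changes

Answer: C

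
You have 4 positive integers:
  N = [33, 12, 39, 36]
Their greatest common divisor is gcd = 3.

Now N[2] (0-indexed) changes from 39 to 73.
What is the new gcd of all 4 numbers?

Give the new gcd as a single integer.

Answer: 1

Derivation:
Numbers: [33, 12, 39, 36], gcd = 3
Change: index 2, 39 -> 73
gcd of the OTHER numbers (without index 2): gcd([33, 12, 36]) = 3
New gcd = gcd(g_others, new_val) = gcd(3, 73) = 1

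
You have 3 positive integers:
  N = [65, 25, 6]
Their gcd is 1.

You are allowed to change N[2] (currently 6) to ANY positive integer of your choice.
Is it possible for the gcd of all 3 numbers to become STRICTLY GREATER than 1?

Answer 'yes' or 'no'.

Current gcd = 1
gcd of all OTHER numbers (without N[2]=6): gcd([65, 25]) = 5
The new gcd after any change is gcd(5, new_value).
This can be at most 5.
Since 5 > old gcd 1, the gcd CAN increase (e.g., set N[2] = 5).

Answer: yes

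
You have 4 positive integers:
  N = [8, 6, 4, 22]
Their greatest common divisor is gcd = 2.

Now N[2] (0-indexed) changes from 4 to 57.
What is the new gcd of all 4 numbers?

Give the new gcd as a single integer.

Numbers: [8, 6, 4, 22], gcd = 2
Change: index 2, 4 -> 57
gcd of the OTHER numbers (without index 2): gcd([8, 6, 22]) = 2
New gcd = gcd(g_others, new_val) = gcd(2, 57) = 1

Answer: 1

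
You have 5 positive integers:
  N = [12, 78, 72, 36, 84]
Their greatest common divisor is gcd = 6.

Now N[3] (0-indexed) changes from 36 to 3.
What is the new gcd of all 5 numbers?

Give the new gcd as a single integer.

Answer: 3

Derivation:
Numbers: [12, 78, 72, 36, 84], gcd = 6
Change: index 3, 36 -> 3
gcd of the OTHER numbers (without index 3): gcd([12, 78, 72, 84]) = 6
New gcd = gcd(g_others, new_val) = gcd(6, 3) = 3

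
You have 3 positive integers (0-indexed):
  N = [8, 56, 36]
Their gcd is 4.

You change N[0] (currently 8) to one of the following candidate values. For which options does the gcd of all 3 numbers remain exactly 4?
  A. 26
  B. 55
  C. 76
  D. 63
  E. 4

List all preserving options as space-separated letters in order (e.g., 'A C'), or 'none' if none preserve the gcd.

Answer: C E

Derivation:
Old gcd = 4; gcd of others (without N[0]) = 4
New gcd for candidate v: gcd(4, v). Preserves old gcd iff gcd(4, v) = 4.
  Option A: v=26, gcd(4,26)=2 -> changes
  Option B: v=55, gcd(4,55)=1 -> changes
  Option C: v=76, gcd(4,76)=4 -> preserves
  Option D: v=63, gcd(4,63)=1 -> changes
  Option E: v=4, gcd(4,4)=4 -> preserves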